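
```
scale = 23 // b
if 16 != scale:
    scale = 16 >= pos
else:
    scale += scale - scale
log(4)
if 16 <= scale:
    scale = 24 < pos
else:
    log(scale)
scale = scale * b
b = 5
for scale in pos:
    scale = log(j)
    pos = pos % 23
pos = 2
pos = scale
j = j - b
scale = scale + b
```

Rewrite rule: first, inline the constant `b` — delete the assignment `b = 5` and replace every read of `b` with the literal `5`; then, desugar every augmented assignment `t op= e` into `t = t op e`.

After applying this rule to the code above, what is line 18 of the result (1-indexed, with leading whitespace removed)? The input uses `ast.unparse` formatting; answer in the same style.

scale = scale + 5

Transformed code:
scale = 23 // 5
if 16 != scale:
    scale = 16 >= pos
else:
    scale = scale + (scale - scale)
log(4)
if 16 <= scale:
    scale = 24 < pos
else:
    log(scale)
scale = scale * 5
for scale in pos:
    scale = log(j)
    pos = pos % 23
pos = 2
pos = scale
j = j - 5
scale = scale + 5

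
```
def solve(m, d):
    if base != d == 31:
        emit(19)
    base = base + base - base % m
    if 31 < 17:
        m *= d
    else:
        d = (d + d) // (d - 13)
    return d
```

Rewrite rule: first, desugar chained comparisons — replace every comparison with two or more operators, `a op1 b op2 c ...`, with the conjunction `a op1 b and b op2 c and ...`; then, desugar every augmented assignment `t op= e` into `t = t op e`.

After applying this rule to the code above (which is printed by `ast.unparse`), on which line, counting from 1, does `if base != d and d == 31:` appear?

2

Transformed code:
def solve(m, d):
    if base != d and d == 31:
        emit(19)
    base = base + base - base % m
    if 31 < 17:
        m = m * d
    else:
        d = (d + d) // (d - 13)
    return d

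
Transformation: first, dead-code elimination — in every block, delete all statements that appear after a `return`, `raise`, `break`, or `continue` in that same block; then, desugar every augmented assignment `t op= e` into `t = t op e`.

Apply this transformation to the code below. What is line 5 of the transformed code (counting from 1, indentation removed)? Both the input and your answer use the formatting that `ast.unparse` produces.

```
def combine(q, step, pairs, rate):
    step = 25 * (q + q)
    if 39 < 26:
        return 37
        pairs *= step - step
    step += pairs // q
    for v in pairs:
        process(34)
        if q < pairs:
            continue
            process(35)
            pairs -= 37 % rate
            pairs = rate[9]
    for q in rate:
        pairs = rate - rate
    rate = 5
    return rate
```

Transformed code:
def combine(q, step, pairs, rate):
    step = 25 * (q + q)
    if 39 < 26:
        return 37
    step = step + pairs // q
    for v in pairs:
        process(34)
        if q < pairs:
            continue
    for q in rate:
        pairs = rate - rate
    rate = 5
    return rate

step = step + pairs // q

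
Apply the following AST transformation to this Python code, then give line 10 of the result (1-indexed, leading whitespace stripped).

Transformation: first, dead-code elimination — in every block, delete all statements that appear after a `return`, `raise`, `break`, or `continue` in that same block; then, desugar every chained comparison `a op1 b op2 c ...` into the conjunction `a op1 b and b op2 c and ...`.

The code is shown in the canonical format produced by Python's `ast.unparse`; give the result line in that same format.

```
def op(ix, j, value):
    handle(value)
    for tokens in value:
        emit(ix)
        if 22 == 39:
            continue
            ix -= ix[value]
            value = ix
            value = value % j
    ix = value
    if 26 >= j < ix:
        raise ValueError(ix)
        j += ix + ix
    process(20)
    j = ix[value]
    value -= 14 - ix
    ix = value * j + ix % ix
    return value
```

Transformed code:
def op(ix, j, value):
    handle(value)
    for tokens in value:
        emit(ix)
        if 22 == 39:
            continue
    ix = value
    if 26 >= j and j < ix:
        raise ValueError(ix)
    process(20)
    j = ix[value]
    value -= 14 - ix
    ix = value * j + ix % ix
    return value

process(20)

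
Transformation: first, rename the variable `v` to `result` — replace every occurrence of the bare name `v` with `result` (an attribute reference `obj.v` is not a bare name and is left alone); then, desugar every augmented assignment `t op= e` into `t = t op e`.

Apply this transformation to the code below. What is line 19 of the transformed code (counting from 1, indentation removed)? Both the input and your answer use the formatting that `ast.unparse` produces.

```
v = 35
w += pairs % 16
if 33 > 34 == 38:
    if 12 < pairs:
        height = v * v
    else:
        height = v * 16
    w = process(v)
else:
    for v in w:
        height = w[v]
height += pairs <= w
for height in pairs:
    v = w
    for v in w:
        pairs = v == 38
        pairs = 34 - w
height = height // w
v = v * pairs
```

result = result * pairs

Transformed code:
result = 35
w = w + pairs % 16
if 33 > 34 == 38:
    if 12 < pairs:
        height = result * result
    else:
        height = result * 16
    w = process(result)
else:
    for result in w:
        height = w[result]
height = height + (pairs <= w)
for height in pairs:
    result = w
    for result in w:
        pairs = result == 38
        pairs = 34 - w
height = height // w
result = result * pairs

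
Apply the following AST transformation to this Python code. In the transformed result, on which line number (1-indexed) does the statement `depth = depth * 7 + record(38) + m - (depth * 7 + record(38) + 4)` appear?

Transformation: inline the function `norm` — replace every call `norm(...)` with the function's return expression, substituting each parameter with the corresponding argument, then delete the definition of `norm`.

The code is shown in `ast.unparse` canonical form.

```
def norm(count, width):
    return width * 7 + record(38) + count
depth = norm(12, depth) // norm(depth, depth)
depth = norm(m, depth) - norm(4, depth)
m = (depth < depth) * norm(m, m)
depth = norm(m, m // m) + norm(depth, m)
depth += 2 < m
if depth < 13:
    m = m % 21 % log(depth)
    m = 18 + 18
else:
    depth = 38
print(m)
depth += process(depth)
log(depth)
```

Transformed code:
depth = (depth * 7 + record(38) + 12) // (depth * 7 + record(38) + depth)
depth = depth * 7 + record(38) + m - (depth * 7 + record(38) + 4)
m = (depth < depth) * (m * 7 + record(38) + m)
depth = m // m * 7 + record(38) + m + (m * 7 + record(38) + depth)
depth += 2 < m
if depth < 13:
    m = m % 21 % log(depth)
    m = 18 + 18
else:
    depth = 38
print(m)
depth += process(depth)
log(depth)

2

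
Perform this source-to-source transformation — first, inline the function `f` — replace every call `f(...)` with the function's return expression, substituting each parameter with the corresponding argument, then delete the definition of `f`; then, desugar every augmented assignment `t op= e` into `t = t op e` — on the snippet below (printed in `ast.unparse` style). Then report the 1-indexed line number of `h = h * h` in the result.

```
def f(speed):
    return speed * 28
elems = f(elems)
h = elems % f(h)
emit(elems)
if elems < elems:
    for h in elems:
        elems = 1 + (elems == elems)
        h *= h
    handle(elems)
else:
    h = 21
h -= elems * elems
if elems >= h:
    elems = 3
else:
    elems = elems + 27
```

Transformed code:
elems = elems * 28
h = elems % (h * 28)
emit(elems)
if elems < elems:
    for h in elems:
        elems = 1 + (elems == elems)
        h = h * h
    handle(elems)
else:
    h = 21
h = h - elems * elems
if elems >= h:
    elems = 3
else:
    elems = elems + 27

7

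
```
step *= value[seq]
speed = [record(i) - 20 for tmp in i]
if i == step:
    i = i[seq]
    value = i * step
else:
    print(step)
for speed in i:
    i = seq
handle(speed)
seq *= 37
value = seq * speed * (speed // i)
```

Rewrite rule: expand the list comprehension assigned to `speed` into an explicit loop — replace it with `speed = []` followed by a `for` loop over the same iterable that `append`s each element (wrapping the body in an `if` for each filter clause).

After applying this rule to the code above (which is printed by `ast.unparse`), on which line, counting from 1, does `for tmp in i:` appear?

3

Transformed code:
step *= value[seq]
speed = []
for tmp in i:
    speed.append(record(i) - 20)
if i == step:
    i = i[seq]
    value = i * step
else:
    print(step)
for speed in i:
    i = seq
handle(speed)
seq *= 37
value = seq * speed * (speed // i)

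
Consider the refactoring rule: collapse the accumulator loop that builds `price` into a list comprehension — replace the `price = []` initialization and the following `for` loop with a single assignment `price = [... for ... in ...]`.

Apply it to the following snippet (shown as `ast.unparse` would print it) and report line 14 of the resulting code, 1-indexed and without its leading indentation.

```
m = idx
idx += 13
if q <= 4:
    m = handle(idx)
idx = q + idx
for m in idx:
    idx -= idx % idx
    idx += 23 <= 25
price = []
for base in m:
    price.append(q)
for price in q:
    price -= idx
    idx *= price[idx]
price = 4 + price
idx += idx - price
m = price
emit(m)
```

Transformed code:
m = idx
idx += 13
if q <= 4:
    m = handle(idx)
idx = q + idx
for m in idx:
    idx -= idx % idx
    idx += 23 <= 25
price = [q for base in m]
for price in q:
    price -= idx
    idx *= price[idx]
price = 4 + price
idx += idx - price
m = price
emit(m)

idx += idx - price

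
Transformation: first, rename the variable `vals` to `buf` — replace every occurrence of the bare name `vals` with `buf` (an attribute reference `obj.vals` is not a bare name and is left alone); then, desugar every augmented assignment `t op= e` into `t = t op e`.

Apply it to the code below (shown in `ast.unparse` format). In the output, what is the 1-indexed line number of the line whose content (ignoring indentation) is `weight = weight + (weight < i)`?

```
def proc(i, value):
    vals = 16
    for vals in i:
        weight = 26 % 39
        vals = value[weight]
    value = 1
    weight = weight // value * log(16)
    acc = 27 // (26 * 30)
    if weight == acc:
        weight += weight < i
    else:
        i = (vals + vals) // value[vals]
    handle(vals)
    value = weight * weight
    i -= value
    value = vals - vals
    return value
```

10

Transformed code:
def proc(i, value):
    buf = 16
    for buf in i:
        weight = 26 % 39
        buf = value[weight]
    value = 1
    weight = weight // value * log(16)
    acc = 27 // (26 * 30)
    if weight == acc:
        weight = weight + (weight < i)
    else:
        i = (buf + buf) // value[buf]
    handle(buf)
    value = weight * weight
    i = i - value
    value = buf - buf
    return value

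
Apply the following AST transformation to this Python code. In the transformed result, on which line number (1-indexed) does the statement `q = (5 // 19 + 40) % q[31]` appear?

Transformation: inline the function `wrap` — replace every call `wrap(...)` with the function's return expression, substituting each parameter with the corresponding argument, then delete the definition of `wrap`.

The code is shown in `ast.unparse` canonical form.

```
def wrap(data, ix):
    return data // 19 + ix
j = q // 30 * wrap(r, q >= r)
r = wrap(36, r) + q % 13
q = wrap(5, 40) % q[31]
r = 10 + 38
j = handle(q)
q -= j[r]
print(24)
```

Transformed code:
j = q // 30 * (r // 19 + (q >= r))
r = 36 // 19 + r + q % 13
q = (5 // 19 + 40) % q[31]
r = 10 + 38
j = handle(q)
q -= j[r]
print(24)

3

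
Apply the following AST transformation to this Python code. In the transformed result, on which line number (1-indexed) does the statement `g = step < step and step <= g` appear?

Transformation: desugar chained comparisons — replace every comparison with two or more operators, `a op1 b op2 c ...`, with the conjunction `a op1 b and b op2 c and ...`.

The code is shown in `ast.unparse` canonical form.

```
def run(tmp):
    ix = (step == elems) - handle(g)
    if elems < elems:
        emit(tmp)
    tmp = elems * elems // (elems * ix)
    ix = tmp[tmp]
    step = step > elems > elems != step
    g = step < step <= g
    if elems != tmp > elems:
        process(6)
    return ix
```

8

Transformed code:
def run(tmp):
    ix = (step == elems) - handle(g)
    if elems < elems:
        emit(tmp)
    tmp = elems * elems // (elems * ix)
    ix = tmp[tmp]
    step = step > elems and elems > elems and (elems != step)
    g = step < step and step <= g
    if elems != tmp and tmp > elems:
        process(6)
    return ix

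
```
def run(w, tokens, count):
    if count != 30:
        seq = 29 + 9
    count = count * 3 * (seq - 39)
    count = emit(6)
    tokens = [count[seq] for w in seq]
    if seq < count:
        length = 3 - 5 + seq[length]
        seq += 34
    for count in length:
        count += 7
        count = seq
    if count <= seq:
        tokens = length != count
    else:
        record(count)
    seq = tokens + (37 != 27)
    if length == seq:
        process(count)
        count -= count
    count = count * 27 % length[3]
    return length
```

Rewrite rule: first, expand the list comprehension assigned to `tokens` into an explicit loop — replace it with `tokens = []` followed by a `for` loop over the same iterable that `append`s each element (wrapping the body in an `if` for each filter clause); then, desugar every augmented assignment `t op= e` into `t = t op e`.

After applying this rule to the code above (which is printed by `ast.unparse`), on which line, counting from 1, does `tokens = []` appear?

Transformed code:
def run(w, tokens, count):
    if count != 30:
        seq = 29 + 9
    count = count * 3 * (seq - 39)
    count = emit(6)
    tokens = []
    for w in seq:
        tokens.append(count[seq])
    if seq < count:
        length = 3 - 5 + seq[length]
        seq = seq + 34
    for count in length:
        count = count + 7
        count = seq
    if count <= seq:
        tokens = length != count
    else:
        record(count)
    seq = tokens + (37 != 27)
    if length == seq:
        process(count)
        count = count - count
    count = count * 27 % length[3]
    return length

6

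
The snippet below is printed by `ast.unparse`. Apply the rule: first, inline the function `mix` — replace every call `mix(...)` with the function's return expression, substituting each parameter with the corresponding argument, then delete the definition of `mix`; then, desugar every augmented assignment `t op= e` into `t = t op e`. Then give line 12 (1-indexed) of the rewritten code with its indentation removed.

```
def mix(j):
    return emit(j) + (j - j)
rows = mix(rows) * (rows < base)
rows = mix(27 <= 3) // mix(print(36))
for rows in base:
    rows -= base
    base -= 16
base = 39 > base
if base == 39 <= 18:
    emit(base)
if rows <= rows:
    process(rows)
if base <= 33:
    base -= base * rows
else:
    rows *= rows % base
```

Transformed code:
rows = (emit(rows) + (rows - rows)) * (rows < base)
rows = (emit(27 <= 3) + ((27 <= 3) - (27 <= 3))) // (emit(print(36)) + (print(36) - print(36)))
for rows in base:
    rows = rows - base
    base = base - 16
base = 39 > base
if base == 39 <= 18:
    emit(base)
if rows <= rows:
    process(rows)
if base <= 33:
    base = base - base * rows
else:
    rows = rows * (rows % base)

base = base - base * rows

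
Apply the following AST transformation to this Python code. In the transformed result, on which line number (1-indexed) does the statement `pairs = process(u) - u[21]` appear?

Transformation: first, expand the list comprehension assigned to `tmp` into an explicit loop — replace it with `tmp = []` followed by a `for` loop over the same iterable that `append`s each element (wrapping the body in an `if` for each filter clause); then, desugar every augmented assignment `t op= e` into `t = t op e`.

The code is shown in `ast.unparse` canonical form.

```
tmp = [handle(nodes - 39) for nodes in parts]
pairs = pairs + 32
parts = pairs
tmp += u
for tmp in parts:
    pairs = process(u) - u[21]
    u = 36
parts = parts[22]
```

Transformed code:
tmp = []
for nodes in parts:
    tmp.append(handle(nodes - 39))
pairs = pairs + 32
parts = pairs
tmp = tmp + u
for tmp in parts:
    pairs = process(u) - u[21]
    u = 36
parts = parts[22]

8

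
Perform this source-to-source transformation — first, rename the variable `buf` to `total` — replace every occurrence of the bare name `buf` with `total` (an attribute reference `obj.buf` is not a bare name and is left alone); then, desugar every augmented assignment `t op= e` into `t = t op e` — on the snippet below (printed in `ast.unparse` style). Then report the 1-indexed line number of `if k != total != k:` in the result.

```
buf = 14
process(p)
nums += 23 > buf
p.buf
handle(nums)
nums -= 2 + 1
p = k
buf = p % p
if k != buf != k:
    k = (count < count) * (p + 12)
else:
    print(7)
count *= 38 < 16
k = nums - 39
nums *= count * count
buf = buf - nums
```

9

Transformed code:
total = 14
process(p)
nums = nums + (23 > total)
p.buf
handle(nums)
nums = nums - (2 + 1)
p = k
total = p % p
if k != total != k:
    k = (count < count) * (p + 12)
else:
    print(7)
count = count * (38 < 16)
k = nums - 39
nums = nums * (count * count)
total = total - nums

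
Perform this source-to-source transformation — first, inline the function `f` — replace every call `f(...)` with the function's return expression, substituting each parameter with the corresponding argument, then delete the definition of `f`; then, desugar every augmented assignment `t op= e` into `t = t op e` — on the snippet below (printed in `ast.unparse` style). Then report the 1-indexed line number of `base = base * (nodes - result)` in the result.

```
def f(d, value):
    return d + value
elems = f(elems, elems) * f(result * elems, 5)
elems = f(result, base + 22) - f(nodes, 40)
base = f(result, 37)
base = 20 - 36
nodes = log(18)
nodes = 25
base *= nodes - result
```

Transformed code:
elems = (elems + elems) * (result * elems + 5)
elems = result + (base + 22) - (nodes + 40)
base = result + 37
base = 20 - 36
nodes = log(18)
nodes = 25
base = base * (nodes - result)

7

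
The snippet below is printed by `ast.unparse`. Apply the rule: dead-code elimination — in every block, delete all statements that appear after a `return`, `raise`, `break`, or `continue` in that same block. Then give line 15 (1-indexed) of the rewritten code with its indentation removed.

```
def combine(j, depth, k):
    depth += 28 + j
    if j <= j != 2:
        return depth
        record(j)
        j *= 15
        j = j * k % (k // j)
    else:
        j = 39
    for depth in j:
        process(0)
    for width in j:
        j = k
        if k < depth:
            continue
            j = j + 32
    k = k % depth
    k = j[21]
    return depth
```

return depth

Transformed code:
def combine(j, depth, k):
    depth += 28 + j
    if j <= j != 2:
        return depth
    else:
        j = 39
    for depth in j:
        process(0)
    for width in j:
        j = k
        if k < depth:
            continue
    k = k % depth
    k = j[21]
    return depth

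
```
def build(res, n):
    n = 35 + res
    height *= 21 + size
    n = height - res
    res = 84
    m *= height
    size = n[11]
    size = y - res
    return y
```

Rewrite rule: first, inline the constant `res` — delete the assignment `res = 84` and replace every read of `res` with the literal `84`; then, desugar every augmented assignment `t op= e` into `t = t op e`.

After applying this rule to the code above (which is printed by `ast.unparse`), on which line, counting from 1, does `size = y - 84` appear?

Transformed code:
def build(res, n):
    n = 35 + 84
    height = height * (21 + size)
    n = height - 84
    m = m * height
    size = n[11]
    size = y - 84
    return y

7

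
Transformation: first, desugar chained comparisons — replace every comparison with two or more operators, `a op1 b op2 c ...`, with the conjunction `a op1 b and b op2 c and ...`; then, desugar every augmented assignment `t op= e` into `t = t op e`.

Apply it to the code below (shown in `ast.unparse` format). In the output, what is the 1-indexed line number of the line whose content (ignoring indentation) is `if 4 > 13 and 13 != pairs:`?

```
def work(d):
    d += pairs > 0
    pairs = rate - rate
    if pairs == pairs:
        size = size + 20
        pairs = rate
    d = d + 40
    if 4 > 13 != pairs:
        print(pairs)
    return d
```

Transformed code:
def work(d):
    d = d + (pairs > 0)
    pairs = rate - rate
    if pairs == pairs:
        size = size + 20
        pairs = rate
    d = d + 40
    if 4 > 13 and 13 != pairs:
        print(pairs)
    return d

8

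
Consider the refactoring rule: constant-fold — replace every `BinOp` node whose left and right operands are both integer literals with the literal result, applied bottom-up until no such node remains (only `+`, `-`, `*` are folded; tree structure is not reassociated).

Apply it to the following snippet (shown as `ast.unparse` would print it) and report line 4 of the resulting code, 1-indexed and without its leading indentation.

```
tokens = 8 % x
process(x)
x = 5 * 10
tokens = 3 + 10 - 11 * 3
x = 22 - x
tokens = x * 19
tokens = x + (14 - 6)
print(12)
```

Transformed code:
tokens = 8 % x
process(x)
x = 50
tokens = -20
x = 22 - x
tokens = x * 19
tokens = x + 8
print(12)

tokens = -20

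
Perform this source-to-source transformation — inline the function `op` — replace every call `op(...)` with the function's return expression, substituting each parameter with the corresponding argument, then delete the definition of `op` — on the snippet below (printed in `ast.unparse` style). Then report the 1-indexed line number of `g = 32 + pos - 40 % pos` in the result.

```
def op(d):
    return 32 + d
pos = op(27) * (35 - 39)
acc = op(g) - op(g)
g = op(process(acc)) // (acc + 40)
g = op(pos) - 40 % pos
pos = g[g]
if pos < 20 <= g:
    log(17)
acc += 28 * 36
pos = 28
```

Transformed code:
pos = (32 + 27) * (35 - 39)
acc = 32 + g - (32 + g)
g = (32 + process(acc)) // (acc + 40)
g = 32 + pos - 40 % pos
pos = g[g]
if pos < 20 <= g:
    log(17)
acc += 28 * 36
pos = 28

4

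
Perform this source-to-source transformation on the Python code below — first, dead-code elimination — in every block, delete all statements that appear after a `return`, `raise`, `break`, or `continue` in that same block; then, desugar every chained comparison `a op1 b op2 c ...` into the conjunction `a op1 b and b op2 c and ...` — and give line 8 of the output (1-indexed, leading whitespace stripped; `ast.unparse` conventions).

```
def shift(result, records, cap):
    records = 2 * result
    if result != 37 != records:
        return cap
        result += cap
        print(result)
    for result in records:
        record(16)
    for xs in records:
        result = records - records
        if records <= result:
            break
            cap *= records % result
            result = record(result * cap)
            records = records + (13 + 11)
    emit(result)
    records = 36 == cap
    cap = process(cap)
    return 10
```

result = records - records

Transformed code:
def shift(result, records, cap):
    records = 2 * result
    if result != 37 and 37 != records:
        return cap
    for result in records:
        record(16)
    for xs in records:
        result = records - records
        if records <= result:
            break
    emit(result)
    records = 36 == cap
    cap = process(cap)
    return 10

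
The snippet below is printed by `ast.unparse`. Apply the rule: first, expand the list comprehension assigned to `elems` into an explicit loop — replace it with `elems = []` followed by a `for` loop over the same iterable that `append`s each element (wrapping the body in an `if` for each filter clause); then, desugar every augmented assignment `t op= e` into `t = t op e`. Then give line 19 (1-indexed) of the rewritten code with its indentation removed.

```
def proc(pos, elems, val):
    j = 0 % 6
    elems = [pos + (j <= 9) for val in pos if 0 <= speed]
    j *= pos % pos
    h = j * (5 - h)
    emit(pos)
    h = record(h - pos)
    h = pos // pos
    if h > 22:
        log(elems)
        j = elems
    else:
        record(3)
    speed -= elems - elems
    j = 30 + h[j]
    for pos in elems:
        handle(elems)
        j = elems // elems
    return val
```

Transformed code:
def proc(pos, elems, val):
    j = 0 % 6
    elems = []
    for val in pos:
        if 0 <= speed:
            elems.append(pos + (j <= 9))
    j = j * (pos % pos)
    h = j * (5 - h)
    emit(pos)
    h = record(h - pos)
    h = pos // pos
    if h > 22:
        log(elems)
        j = elems
    else:
        record(3)
    speed = speed - (elems - elems)
    j = 30 + h[j]
    for pos in elems:
        handle(elems)
        j = elems // elems
    return val

for pos in elems:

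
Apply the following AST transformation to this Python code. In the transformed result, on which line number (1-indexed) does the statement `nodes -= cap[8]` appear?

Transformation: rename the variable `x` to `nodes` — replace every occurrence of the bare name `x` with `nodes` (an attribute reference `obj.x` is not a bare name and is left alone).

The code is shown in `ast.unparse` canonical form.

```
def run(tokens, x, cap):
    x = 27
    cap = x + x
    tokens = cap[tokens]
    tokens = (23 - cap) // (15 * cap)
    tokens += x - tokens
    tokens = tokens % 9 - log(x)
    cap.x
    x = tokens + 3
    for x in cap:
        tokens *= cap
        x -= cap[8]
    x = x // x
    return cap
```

Transformed code:
def run(tokens, nodes, cap):
    nodes = 27
    cap = nodes + nodes
    tokens = cap[tokens]
    tokens = (23 - cap) // (15 * cap)
    tokens += nodes - tokens
    tokens = tokens % 9 - log(nodes)
    cap.x
    nodes = tokens + 3
    for nodes in cap:
        tokens *= cap
        nodes -= cap[8]
    nodes = nodes // nodes
    return cap

12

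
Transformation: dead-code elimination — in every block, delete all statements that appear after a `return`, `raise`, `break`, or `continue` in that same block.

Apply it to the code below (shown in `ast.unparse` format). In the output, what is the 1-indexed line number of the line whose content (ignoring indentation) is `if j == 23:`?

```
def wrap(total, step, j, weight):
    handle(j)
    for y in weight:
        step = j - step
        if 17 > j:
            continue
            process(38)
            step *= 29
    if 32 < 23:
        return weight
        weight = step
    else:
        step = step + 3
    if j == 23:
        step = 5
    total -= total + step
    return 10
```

Transformed code:
def wrap(total, step, j, weight):
    handle(j)
    for y in weight:
        step = j - step
        if 17 > j:
            continue
    if 32 < 23:
        return weight
    else:
        step = step + 3
    if j == 23:
        step = 5
    total -= total + step
    return 10

11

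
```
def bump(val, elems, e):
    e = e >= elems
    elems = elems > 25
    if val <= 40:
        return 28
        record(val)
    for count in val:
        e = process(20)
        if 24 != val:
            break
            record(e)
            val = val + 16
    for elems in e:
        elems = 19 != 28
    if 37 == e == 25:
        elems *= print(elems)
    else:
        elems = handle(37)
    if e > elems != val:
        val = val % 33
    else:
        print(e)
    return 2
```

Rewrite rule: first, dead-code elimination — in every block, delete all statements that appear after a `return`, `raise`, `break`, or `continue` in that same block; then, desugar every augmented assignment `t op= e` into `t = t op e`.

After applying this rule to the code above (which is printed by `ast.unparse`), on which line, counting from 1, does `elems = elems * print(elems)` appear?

13

Transformed code:
def bump(val, elems, e):
    e = e >= elems
    elems = elems > 25
    if val <= 40:
        return 28
    for count in val:
        e = process(20)
        if 24 != val:
            break
    for elems in e:
        elems = 19 != 28
    if 37 == e == 25:
        elems = elems * print(elems)
    else:
        elems = handle(37)
    if e > elems != val:
        val = val % 33
    else:
        print(e)
    return 2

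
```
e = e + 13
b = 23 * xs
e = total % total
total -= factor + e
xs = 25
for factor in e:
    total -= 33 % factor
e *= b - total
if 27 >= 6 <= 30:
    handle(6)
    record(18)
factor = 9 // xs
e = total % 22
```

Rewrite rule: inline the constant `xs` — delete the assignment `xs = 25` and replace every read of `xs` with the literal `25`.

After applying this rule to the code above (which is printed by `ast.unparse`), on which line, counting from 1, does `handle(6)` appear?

9

Transformed code:
e = e + 13
b = 23 * 25
e = total % total
total -= factor + e
for factor in e:
    total -= 33 % factor
e *= b - total
if 27 >= 6 <= 30:
    handle(6)
    record(18)
factor = 9 // 25
e = total % 22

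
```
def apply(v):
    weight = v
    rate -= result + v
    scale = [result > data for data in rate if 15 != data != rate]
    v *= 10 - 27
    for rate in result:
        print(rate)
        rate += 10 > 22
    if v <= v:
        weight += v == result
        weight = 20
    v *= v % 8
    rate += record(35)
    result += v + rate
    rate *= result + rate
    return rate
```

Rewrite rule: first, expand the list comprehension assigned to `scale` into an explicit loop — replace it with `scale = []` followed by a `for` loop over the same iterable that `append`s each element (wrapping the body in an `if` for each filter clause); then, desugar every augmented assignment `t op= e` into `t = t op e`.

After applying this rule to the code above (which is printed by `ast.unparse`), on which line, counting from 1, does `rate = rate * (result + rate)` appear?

Transformed code:
def apply(v):
    weight = v
    rate = rate - (result + v)
    scale = []
    for data in rate:
        if 15 != data != rate:
            scale.append(result > data)
    v = v * (10 - 27)
    for rate in result:
        print(rate)
        rate = rate + (10 > 22)
    if v <= v:
        weight = weight + (v == result)
        weight = 20
    v = v * (v % 8)
    rate = rate + record(35)
    result = result + (v + rate)
    rate = rate * (result + rate)
    return rate

18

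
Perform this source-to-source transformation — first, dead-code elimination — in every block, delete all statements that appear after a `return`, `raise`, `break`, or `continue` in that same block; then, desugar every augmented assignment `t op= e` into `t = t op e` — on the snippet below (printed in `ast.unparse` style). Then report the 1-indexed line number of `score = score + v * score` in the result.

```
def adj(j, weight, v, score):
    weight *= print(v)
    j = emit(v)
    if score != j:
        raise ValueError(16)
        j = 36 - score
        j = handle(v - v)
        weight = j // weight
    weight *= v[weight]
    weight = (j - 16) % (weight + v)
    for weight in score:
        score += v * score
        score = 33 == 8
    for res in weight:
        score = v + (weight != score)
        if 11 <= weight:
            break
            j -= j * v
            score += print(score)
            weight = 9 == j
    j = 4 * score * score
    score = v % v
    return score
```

Transformed code:
def adj(j, weight, v, score):
    weight = weight * print(v)
    j = emit(v)
    if score != j:
        raise ValueError(16)
    weight = weight * v[weight]
    weight = (j - 16) % (weight + v)
    for weight in score:
        score = score + v * score
        score = 33 == 8
    for res in weight:
        score = v + (weight != score)
        if 11 <= weight:
            break
    j = 4 * score * score
    score = v % v
    return score

9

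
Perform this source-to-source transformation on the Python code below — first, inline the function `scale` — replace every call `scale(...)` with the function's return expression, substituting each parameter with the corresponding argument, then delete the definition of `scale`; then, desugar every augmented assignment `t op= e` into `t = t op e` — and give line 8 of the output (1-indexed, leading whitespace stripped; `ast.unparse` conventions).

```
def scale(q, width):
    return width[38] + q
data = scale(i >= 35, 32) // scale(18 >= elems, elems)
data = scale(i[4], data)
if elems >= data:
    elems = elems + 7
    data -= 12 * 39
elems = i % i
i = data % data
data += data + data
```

Transformed code:
data = (32[38] + (i >= 35)) // (elems[38] + (18 >= elems))
data = data[38] + i[4]
if elems >= data:
    elems = elems + 7
    data = data - 12 * 39
elems = i % i
i = data % data
data = data + (data + data)

data = data + (data + data)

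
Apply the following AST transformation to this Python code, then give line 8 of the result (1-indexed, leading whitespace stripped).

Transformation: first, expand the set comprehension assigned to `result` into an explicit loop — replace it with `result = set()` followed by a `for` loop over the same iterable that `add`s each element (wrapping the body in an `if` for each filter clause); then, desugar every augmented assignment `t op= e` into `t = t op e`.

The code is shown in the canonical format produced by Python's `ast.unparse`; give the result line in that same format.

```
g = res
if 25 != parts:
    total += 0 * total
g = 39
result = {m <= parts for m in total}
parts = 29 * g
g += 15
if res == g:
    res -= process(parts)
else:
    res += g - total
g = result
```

Transformed code:
g = res
if 25 != parts:
    total = total + 0 * total
g = 39
result = set()
for m in total:
    result.add(m <= parts)
parts = 29 * g
g = g + 15
if res == g:
    res = res - process(parts)
else:
    res = res + (g - total)
g = result

parts = 29 * g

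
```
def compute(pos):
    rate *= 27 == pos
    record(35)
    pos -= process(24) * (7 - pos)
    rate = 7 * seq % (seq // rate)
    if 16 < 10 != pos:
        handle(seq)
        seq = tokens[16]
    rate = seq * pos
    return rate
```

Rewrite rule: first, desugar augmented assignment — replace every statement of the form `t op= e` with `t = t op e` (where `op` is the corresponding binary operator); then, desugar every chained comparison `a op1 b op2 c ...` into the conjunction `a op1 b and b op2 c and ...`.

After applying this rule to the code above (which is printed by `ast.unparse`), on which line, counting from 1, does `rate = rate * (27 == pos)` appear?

Transformed code:
def compute(pos):
    rate = rate * (27 == pos)
    record(35)
    pos = pos - process(24) * (7 - pos)
    rate = 7 * seq % (seq // rate)
    if 16 < 10 and 10 != pos:
        handle(seq)
        seq = tokens[16]
    rate = seq * pos
    return rate

2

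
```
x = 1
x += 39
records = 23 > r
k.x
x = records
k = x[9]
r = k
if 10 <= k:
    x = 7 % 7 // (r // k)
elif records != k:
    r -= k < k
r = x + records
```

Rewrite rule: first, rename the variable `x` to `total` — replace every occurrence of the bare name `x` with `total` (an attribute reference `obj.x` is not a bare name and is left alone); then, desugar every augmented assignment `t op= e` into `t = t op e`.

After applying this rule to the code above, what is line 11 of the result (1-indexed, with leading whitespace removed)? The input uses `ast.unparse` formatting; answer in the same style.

r = r - (k < k)

Transformed code:
total = 1
total = total + 39
records = 23 > r
k.x
total = records
k = total[9]
r = k
if 10 <= k:
    total = 7 % 7 // (r // k)
elif records != k:
    r = r - (k < k)
r = total + records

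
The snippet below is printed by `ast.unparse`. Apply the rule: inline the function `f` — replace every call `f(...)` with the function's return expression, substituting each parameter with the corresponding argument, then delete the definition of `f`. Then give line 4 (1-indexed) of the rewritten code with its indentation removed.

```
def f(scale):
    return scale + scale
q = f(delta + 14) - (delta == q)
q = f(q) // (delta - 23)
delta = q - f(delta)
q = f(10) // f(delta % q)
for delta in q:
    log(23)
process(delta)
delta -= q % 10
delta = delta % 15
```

Transformed code:
q = delta + 14 + (delta + 14) - (delta == q)
q = (q + q) // (delta - 23)
delta = q - (delta + delta)
q = (10 + 10) // (delta % q + delta % q)
for delta in q:
    log(23)
process(delta)
delta -= q % 10
delta = delta % 15

q = (10 + 10) // (delta % q + delta % q)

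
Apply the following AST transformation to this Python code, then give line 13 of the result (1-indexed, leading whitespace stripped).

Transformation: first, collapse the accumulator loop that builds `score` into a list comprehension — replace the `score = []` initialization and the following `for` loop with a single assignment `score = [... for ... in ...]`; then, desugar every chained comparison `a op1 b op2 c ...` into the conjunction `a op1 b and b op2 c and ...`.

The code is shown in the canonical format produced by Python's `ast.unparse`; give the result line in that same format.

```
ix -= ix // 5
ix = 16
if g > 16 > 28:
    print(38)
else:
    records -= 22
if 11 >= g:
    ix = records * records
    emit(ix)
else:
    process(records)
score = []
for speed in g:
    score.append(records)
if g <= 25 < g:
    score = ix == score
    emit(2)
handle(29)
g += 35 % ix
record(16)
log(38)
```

if g <= 25 and 25 < g:

Transformed code:
ix -= ix // 5
ix = 16
if g > 16 and 16 > 28:
    print(38)
else:
    records -= 22
if 11 >= g:
    ix = records * records
    emit(ix)
else:
    process(records)
score = [records for speed in g]
if g <= 25 and 25 < g:
    score = ix == score
    emit(2)
handle(29)
g += 35 % ix
record(16)
log(38)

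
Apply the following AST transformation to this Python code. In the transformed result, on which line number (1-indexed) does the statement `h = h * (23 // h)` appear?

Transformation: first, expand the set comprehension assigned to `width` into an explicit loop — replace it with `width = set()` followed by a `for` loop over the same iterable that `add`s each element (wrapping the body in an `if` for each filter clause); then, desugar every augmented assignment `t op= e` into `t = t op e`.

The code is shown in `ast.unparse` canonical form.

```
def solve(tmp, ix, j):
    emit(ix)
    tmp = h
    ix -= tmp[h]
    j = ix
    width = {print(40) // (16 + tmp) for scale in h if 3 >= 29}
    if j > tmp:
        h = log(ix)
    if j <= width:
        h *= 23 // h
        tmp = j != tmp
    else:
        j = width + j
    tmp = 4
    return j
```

13

Transformed code:
def solve(tmp, ix, j):
    emit(ix)
    tmp = h
    ix = ix - tmp[h]
    j = ix
    width = set()
    for scale in h:
        if 3 >= 29:
            width.add(print(40) // (16 + tmp))
    if j > tmp:
        h = log(ix)
    if j <= width:
        h = h * (23 // h)
        tmp = j != tmp
    else:
        j = width + j
    tmp = 4
    return j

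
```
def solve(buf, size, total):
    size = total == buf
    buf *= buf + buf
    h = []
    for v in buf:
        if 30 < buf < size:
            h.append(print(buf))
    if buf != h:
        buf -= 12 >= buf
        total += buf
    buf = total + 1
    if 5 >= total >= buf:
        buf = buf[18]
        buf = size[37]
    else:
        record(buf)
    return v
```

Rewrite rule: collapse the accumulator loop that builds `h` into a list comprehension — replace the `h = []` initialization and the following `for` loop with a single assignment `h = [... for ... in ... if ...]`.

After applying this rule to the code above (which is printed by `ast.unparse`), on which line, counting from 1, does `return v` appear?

Transformed code:
def solve(buf, size, total):
    size = total == buf
    buf *= buf + buf
    h = [print(buf) for v in buf if 30 < buf < size]
    if buf != h:
        buf -= 12 >= buf
        total += buf
    buf = total + 1
    if 5 >= total >= buf:
        buf = buf[18]
        buf = size[37]
    else:
        record(buf)
    return v

14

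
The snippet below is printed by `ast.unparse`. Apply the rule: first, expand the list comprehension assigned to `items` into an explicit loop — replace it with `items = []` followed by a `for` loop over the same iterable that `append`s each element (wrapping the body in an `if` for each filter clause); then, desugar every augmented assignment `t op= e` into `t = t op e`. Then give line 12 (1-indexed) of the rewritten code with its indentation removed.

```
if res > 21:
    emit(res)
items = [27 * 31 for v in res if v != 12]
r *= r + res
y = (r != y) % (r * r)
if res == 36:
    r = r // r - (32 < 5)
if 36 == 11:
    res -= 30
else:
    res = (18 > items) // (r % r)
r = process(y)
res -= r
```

Transformed code:
if res > 21:
    emit(res)
items = []
for v in res:
    if v != 12:
        items.append(27 * 31)
r = r * (r + res)
y = (r != y) % (r * r)
if res == 36:
    r = r // r - (32 < 5)
if 36 == 11:
    res = res - 30
else:
    res = (18 > items) // (r % r)
r = process(y)
res = res - r

res = res - 30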